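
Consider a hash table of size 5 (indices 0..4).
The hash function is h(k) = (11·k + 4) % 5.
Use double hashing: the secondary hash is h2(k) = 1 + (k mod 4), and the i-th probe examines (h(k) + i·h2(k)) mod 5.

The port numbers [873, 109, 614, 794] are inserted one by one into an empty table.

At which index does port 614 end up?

1

873 hashes to 2; slot 2 is free -> place at 2.
109 hashes to 3; slot 3 is free -> place at 3.
614 hashes to 3, h2=3; 3 taken -> place at 1.
794 hashes to 3, h2=3; 3,1 taken -> place at 4.
Table: [∅, 614, 873, 109, 794]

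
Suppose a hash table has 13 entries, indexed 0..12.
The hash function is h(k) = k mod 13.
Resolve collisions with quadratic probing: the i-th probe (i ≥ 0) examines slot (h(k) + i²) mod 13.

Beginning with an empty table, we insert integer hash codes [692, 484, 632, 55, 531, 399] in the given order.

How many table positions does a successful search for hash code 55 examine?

3

Insert 692: h=3, slot 3 empty -> index 3.
Insert 484: h=3, slot 3 occupied -> index 4.
Insert 632: h=8, slot 8 empty -> index 8.
Insert 55: h=3, slots 3,4 occupied -> index 7.
Insert 531: h=11, slot 11 empty -> index 11.
Insert 399: h=9, slot 9 empty -> index 9.
Table: [∅, ∅, ∅, 692, 484, ∅, ∅, 55, 632, 399, ∅, 531, ∅]
Lookup 55: h=3, probe 3,4,7 → found at 7.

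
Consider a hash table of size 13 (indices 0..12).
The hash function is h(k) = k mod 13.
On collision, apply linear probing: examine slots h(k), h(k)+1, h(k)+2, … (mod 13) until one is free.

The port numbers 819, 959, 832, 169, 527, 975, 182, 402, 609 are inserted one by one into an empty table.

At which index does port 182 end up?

4

819: h=0 → slot 0
959: h=10 → slot 10
832: h=0, probe 0,1 → slot 1
169: h=0, probe 0,1,2 → slot 2
527: h=7 → slot 7
975: h=0, probe 0,1,2,3 → slot 3
182: h=0, probe 0,1,2,3,4 → slot 4
402: h=12 → slot 12
609: h=11 → slot 11
Table: [819, 832, 169, 975, 182, —, —, 527, —, —, 959, 609, 402]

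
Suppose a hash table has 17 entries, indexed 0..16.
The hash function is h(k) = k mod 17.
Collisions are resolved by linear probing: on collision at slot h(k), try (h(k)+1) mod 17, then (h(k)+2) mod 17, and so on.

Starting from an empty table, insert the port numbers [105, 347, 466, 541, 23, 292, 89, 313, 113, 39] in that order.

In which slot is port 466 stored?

105: h=3 -> slot 3
347: h=7 -> slot 7
466: h=7, probe 7,8 -> slot 8
541: h=14 -> slot 14
23: h=6 -> slot 6
292: h=3, probe 3,4 -> slot 4
89: h=4, probe 4,5 -> slot 5
313: h=7, probe 7,8,9 -> slot 9
113: h=11 -> slot 11
39: h=5, probe 5,6,7,8,9,10 -> slot 10
Table: [_, _, _, 105, 292, 89, 23, 347, 466, 313, 39, 113, _, _, 541, _, _]

8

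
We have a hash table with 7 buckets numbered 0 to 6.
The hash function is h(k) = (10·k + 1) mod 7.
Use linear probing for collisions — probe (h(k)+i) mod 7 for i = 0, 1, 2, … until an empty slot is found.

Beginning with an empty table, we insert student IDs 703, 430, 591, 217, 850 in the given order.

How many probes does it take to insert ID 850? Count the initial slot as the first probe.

Insert 703: h=3, slot 3 empty → index 3.
Insert 430: h=3, slot 3 occupied → index 4.
Insert 591: h=3, slots 3,4 occupied → index 5.
Insert 217: h=1, slot 1 empty → index 1.
Insert 850: h=3, slots 3,4,5 occupied → index 6.
Table: [., 217, ., 703, 430, 591, 850]

4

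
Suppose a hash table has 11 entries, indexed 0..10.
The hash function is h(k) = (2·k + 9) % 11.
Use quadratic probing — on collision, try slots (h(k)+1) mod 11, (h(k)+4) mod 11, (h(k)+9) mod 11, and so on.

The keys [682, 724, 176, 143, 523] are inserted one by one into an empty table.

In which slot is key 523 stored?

Insert 682: h=9, slot 9 empty -> index 9.
Insert 724: h=5, slot 5 empty -> index 5.
Insert 176: h=9, slot 9 occupied -> index 10.
Insert 143: h=9, slots 9,10 occupied -> index 2.
Insert 523: h=10, slot 10 occupied -> index 0.
Table: [523, -, 143, -, -, 724, -, -, -, 682, 176]

0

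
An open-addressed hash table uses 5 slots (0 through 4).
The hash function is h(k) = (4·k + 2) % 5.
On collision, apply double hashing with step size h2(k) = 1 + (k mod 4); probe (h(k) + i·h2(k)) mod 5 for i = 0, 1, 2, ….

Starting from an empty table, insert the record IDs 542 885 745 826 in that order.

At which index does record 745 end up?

4

542 hashes to 0; slot 0 is free → place at 0.
885 hashes to 2; slot 2 is free → place at 2.
745 hashes to 2, h2=2; 2 taken → place at 4.
826 hashes to 1; slot 1 is free → place at 1.
Table: [542, 826, 885, -, 745]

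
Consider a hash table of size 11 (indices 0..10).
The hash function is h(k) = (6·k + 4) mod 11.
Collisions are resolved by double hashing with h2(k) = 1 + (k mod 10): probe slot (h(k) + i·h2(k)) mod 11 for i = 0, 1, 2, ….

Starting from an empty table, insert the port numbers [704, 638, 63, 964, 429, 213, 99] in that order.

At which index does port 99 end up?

704: h=4 → slot 4
638: h=4, h2=9, probe 4,2 → slot 2
63: h=8 → slot 8
964: h=2, h2=5, probe 2,7 → slot 7
429: h=4, h2=10, probe 4,3 → slot 3
213: h=6 → slot 6
99: h=4, h2=10, probe 4,3,2,1 → slot 1
Table: [∅, 99, 638, 429, 704, ∅, 213, 964, 63, ∅, ∅]

1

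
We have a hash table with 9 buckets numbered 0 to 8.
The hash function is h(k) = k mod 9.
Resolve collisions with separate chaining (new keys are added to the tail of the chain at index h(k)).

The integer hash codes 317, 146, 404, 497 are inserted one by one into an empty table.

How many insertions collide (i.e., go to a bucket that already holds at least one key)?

2

317 → bucket 2
146 → bucket 2 (collision)
404 → bucket 8
497 → bucket 2 (collision)
Final buckets:
0: —
1: —
2: 317 -> 146 -> 497
3: —
4: —
5: —
6: —
7: —
8: 404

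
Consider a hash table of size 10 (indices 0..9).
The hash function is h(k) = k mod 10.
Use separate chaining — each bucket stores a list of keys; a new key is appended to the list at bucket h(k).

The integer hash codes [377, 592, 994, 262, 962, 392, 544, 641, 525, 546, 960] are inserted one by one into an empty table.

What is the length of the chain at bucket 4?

2

377 → bucket 7
592 → bucket 2
994 → bucket 4
262 → bucket 2 (collision)
962 → bucket 2 (collision)
392 → bucket 2 (collision)
544 → bucket 4 (collision)
641 → bucket 1
525 → bucket 5
546 → bucket 6
960 → bucket 0
Final buckets:
0: 960
1: 641
2: 592 -> 262 -> 962 -> 392
3: ∅
4: 994 -> 544
5: 525
6: 546
7: 377
8: ∅
9: ∅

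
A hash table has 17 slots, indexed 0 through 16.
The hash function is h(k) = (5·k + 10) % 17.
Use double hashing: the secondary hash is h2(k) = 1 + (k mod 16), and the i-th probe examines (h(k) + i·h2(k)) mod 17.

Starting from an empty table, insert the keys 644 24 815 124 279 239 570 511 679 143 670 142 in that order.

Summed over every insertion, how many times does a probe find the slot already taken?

5

Insert 644: h=0, slot 0 empty => index 0.
Insert 24: h=11, slot 11 empty => index 11.
Insert 815: h=5, slot 5 empty => index 5.
Insert 124: h=1, slot 1 empty => index 1.
Insert 279: h=11, h2=8, slot 11 occupied => index 2.
Insert 239: h=15, slot 15 empty => index 15.
Insert 570: h=4, slot 4 empty => index 4.
Insert 511: h=15, h2=16, slot 15 occupied => index 14.
Insert 679: h=5, h2=8, slot 5 occupied => index 13.
Insert 143: h=11, h2=16, slot 11 occupied => index 10.
Insert 670: h=11, h2=15, slot 11 occupied => index 9.
Insert 142: h=6, slot 6 empty => index 6.
Table: [644, 124, 279, _, 570, 815, 142, _, _, 670, 143, 24, _, 679, 511, 239, _]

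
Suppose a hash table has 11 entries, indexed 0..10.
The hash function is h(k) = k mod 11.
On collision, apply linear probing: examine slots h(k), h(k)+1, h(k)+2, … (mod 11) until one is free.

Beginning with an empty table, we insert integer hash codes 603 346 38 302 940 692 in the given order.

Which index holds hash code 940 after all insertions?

8

603 hashes to 9; slot 9 is free => place at 9.
346 hashes to 5; slot 5 is free => place at 5.
38 hashes to 5; 5 taken => place at 6.
302 hashes to 5; 5,6 taken => place at 7.
940 hashes to 5; 5,6,7 taken => place at 8.
692 hashes to 10; slot 10 is free => place at 10.
Table: [—, —, —, —, —, 346, 38, 302, 940, 603, 692]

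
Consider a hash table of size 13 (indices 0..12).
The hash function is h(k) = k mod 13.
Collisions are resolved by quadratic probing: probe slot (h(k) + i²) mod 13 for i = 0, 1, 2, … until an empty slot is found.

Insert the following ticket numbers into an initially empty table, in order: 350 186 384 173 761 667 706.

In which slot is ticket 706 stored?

3

Insert 350: h=12, slot 12 empty => index 12.
Insert 186: h=4, slot 4 empty => index 4.
Insert 384: h=7, slot 7 empty => index 7.
Insert 173: h=4, slot 4 occupied => index 5.
Insert 761: h=7, slot 7 occupied => index 8.
Insert 667: h=4, slots 4,5,8 occupied => index 0.
Insert 706: h=4, slots 4,5,8,0,7 occupied => index 3.
Table: [667, _, _, 706, 186, 173, _, 384, 761, _, _, _, 350]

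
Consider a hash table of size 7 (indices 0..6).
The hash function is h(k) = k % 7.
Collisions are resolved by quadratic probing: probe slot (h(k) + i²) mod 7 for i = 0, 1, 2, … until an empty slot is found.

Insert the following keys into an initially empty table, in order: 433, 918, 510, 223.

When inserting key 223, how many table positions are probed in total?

3

433: h=6 => slot 6
918: h=1 => slot 1
510: h=6, probe 6,0 => slot 0
223: h=6, probe 6,0,3 => slot 3
Table: [510, 918, —, 223, —, —, 433]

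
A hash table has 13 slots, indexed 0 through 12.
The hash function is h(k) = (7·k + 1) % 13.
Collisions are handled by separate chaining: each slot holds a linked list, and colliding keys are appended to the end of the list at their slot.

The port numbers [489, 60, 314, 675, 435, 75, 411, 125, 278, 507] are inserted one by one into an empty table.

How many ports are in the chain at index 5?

4

Insert 489: h=5, bucket 5 empty → new chain.
Insert 60: h=5, bucket 5 nonempty → append to chain.
Insert 314: h=2, bucket 2 empty → new chain.
Insert 675: h=7, bucket 7 empty → new chain.
Insert 435: h=4, bucket 4 empty → new chain.
Insert 75: h=6, bucket 6 empty → new chain.
Insert 411: h=5, bucket 5 nonempty → append to chain.
Insert 125: h=5, bucket 5 nonempty → append to chain.
Insert 278: h=10, bucket 10 empty → new chain.
Insert 507: h=1, bucket 1 empty → new chain.
Final buckets:
0: —
1: 507
2: 314
3: —
4: 435
5: 489 -> 60 -> 411 -> 125
6: 75
7: 675
8: —
9: —
10: 278
11: —
12: —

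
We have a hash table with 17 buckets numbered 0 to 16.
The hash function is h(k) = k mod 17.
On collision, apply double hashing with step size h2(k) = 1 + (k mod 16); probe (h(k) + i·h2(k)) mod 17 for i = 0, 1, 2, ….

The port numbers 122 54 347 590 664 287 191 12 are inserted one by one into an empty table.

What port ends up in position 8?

12

122: h=3 -> slot 3
54: h=3, h2=7, probe 3,10 -> slot 10
347: h=7 -> slot 7
590: h=12 -> slot 12
664: h=1 -> slot 1
287: h=15 -> slot 15
191: h=4 -> slot 4
12: h=12, h2=13, probe 12,8 -> slot 8
Table: [., 664, ., 122, 191, ., ., 347, 12, ., 54, ., 590, ., ., 287, .]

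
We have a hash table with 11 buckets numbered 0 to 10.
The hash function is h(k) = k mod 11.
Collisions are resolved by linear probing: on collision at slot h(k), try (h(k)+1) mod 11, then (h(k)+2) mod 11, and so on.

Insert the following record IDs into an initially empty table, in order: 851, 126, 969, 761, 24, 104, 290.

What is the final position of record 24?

Insert 851: h=4, slot 4 empty => index 4.
Insert 126: h=5, slot 5 empty => index 5.
Insert 969: h=1, slot 1 empty => index 1.
Insert 761: h=2, slot 2 empty => index 2.
Insert 24: h=2, slot 2 occupied => index 3.
Insert 104: h=5, slot 5 occupied => index 6.
Insert 290: h=4, slots 4,5,6 occupied => index 7.
Table: [_, 969, 761, 24, 851, 126, 104, 290, _, _, _]

3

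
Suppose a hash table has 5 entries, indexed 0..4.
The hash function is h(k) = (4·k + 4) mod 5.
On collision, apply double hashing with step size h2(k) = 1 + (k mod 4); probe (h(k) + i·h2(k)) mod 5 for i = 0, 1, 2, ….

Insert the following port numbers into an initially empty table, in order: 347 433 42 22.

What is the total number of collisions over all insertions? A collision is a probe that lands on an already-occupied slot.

3

Insert 347: h=2, slot 2 empty => index 2.
Insert 433: h=1, slot 1 empty => index 1.
Insert 42: h=2, h2=3, slot 2 occupied => index 0.
Insert 22: h=2, h2=3, slots 2,0 occupied => index 3.
Table: [42, 433, 347, 22, .]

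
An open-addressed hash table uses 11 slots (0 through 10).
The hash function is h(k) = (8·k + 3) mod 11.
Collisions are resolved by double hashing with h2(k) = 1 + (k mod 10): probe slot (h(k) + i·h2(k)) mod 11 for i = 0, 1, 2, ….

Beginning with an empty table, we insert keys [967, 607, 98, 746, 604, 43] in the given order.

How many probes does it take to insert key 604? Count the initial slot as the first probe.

2

967 hashes to 6; slot 6 is free => place at 6.
607 hashes to 8; slot 8 is free => place at 8.
98 hashes to 6, h2=9; 6 taken => place at 4.
746 hashes to 9; slot 9 is free => place at 9.
604 hashes to 6, h2=5; 6 taken => place at 0.
43 hashes to 6, h2=4; 6 taken => place at 10.
Table: [604, _, _, _, 98, _, 967, _, 607, 746, 43]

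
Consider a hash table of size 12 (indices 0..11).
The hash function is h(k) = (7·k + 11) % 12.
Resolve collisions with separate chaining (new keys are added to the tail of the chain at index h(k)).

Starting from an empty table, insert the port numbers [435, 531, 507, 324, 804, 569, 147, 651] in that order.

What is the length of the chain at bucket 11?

2

435 → bucket 8
531 → bucket 8 (collision)
507 → bucket 8 (collision)
324 → bucket 11
804 → bucket 11 (collision)
569 → bucket 10
147 → bucket 8 (collision)
651 → bucket 8 (collision)
Final buckets:
0: .
1: .
2: .
3: .
4: .
5: .
6: .
7: .
8: 435 -> 531 -> 507 -> 147 -> 651
9: .
10: 569
11: 324 -> 804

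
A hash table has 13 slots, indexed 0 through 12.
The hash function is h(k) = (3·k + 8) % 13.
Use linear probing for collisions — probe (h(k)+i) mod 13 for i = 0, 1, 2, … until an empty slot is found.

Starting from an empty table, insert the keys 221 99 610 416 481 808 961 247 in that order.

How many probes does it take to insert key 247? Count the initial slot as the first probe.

4

Insert 221: h=8, slot 8 empty → index 8.
Insert 99: h=6, slot 6 empty → index 6.
Insert 610: h=5, slot 5 empty → index 5.
Insert 416: h=8, slot 8 occupied → index 9.
Insert 481: h=8, slots 8,9 occupied → index 10.
Insert 808: h=1, slot 1 empty → index 1.
Insert 961: h=5, slots 5,6 occupied → index 7.
Insert 247: h=8, slots 8,9,10 occupied → index 11.
Table: [—, 808, —, —, —, 610, 99, 961, 221, 416, 481, 247, —]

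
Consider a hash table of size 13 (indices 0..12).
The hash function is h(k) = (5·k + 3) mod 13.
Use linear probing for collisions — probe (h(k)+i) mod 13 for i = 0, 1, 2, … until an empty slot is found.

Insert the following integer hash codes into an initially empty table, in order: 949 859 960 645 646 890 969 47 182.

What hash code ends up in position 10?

182

Insert 949: h=3, slot 3 empty -> index 3.
Insert 859: h=8, slot 8 empty -> index 8.
Insert 960: h=6, slot 6 empty -> index 6.
Insert 645: h=4, slot 4 empty -> index 4.
Insert 646: h=9, slot 9 empty -> index 9.
Insert 890: h=7, slot 7 empty -> index 7.
Insert 969: h=12, slot 12 empty -> index 12.
Insert 47: h=4, slot 4 occupied -> index 5.
Insert 182: h=3, slots 3,4,5,6,7,8,9 occupied -> index 10.
Table: [—, —, —, 949, 645, 47, 960, 890, 859, 646, 182, —, 969]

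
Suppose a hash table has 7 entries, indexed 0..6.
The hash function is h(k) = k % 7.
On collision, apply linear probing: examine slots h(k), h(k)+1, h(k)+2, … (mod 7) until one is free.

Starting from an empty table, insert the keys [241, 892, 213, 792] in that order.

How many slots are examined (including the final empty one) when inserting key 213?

3

241: h=3 => slot 3
892: h=3, probe 3,4 => slot 4
213: h=3, probe 3,4,5 => slot 5
792: h=1 => slot 1
Table: [-, 792, -, 241, 892, 213, -]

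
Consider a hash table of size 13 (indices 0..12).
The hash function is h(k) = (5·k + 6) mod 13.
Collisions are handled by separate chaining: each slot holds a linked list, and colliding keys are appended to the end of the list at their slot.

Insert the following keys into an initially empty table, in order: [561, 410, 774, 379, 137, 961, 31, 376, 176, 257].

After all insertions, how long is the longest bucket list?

Insert 561: h=3, bucket 3 empty → new chain.
Insert 410: h=2, bucket 2 empty → new chain.
Insert 774: h=2, bucket 2 nonempty → append to chain.
Insert 379: h=3, bucket 3 nonempty → append to chain.
Insert 137: h=2, bucket 2 nonempty → append to chain.
Insert 961: h=1, bucket 1 empty → new chain.
Insert 31: h=5, bucket 5 empty → new chain.
Insert 376: h=1, bucket 1 nonempty → append to chain.
Insert 176: h=2, bucket 2 nonempty → append to chain.
Insert 257: h=4, bucket 4 empty → new chain.
Final buckets:
0: —
1: 961 -> 376
2: 410 -> 774 -> 137 -> 176
3: 561 -> 379
4: 257
5: 31
6: —
7: —
8: —
9: —
10: —
11: —
12: —

4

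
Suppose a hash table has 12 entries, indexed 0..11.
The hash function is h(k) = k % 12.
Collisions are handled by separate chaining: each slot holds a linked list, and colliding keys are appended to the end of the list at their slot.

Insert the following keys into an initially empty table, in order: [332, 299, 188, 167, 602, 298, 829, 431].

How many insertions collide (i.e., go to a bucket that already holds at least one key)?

3

Insert 332: h=8, bucket 8 empty → new chain.
Insert 299: h=11, bucket 11 empty → new chain.
Insert 188: h=8, bucket 8 nonempty → append to chain.
Insert 167: h=11, bucket 11 nonempty → append to chain.
Insert 602: h=2, bucket 2 empty → new chain.
Insert 298: h=10, bucket 10 empty → new chain.
Insert 829: h=1, bucket 1 empty → new chain.
Insert 431: h=11, bucket 11 nonempty → append to chain.
Final buckets:
0: .
1: 829
2: 602
3: .
4: .
5: .
6: .
7: .
8: 332 -> 188
9: .
10: 298
11: 299 -> 167 -> 431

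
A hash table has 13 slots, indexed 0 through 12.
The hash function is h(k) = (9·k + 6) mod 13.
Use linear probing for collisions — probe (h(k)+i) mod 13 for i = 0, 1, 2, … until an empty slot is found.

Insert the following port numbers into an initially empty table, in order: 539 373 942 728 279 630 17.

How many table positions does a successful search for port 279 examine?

539: h=8 => slot 8
373: h=9 => slot 9
942: h=8, probe 8,9,10 => slot 10
728: h=6 => slot 6
279: h=8, probe 8,9,10,11 => slot 11
630: h=8, probe 8,9,10,11,12 => slot 12
17: h=3 => slot 3
Table: [., ., ., 17, ., ., 728, ., 539, 373, 942, 279, 630]
Lookup 279: h=8, probe 8,9,10,11 → found at 11.

4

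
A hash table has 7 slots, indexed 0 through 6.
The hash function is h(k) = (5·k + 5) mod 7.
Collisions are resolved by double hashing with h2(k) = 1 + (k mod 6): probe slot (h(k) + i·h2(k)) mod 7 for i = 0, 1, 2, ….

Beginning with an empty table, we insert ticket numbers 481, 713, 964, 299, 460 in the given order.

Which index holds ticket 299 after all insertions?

1

481 hashes to 2; slot 2 is free -> place at 2.
713 hashes to 0; slot 0 is free -> place at 0.
964 hashes to 2, h2=5; 2,0 taken -> place at 5.
299 hashes to 2, h2=6; 2 taken -> place at 1.
460 hashes to 2, h2=5; 2,0,5 taken -> place at 3.
Table: [713, 299, 481, 460, -, 964, -]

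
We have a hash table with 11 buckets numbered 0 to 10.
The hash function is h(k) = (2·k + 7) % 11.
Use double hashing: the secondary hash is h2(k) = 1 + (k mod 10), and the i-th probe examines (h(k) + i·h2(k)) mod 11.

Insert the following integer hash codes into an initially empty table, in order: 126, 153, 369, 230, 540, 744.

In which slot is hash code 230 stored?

7

Insert 126: h=6, slot 6 empty -> index 6.
Insert 153: h=5, slot 5 empty -> index 5.
Insert 369: h=8, slot 8 empty -> index 8.
Insert 230: h=5, h2=1, slots 5,6 occupied -> index 7.
Insert 540: h=9, slot 9 empty -> index 9.
Insert 744: h=10, slot 10 empty -> index 10.
Table: [., ., ., ., ., 153, 126, 230, 369, 540, 744]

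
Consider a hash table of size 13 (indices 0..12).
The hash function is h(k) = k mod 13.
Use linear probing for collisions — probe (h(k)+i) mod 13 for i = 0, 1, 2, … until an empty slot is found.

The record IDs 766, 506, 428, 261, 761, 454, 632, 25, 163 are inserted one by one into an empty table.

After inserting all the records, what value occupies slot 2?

766 hashes to 12; slot 12 is free -> place at 12.
506 hashes to 12; 12 taken -> place at 0.
428 hashes to 12; 12,0 taken -> place at 1.
261 hashes to 1; 1 taken -> place at 2.
761 hashes to 7; slot 7 is free -> place at 7.
454 hashes to 12; 12,0,1,2 taken -> place at 3.
632 hashes to 8; slot 8 is free -> place at 8.
25 hashes to 12; 12,0,1,2,3 taken -> place at 4.
163 hashes to 7; 7,8 taken -> place at 9.
Table: [506, 428, 261, 454, 25, —, —, 761, 632, 163, —, —, 766]

261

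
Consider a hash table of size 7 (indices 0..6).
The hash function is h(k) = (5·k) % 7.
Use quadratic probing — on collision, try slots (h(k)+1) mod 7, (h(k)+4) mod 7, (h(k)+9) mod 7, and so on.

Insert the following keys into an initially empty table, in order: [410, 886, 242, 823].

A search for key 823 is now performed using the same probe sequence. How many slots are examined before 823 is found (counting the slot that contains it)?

Insert 410: h=6, slot 6 empty → index 6.
Insert 886: h=6, slot 6 occupied → index 0.
Insert 242: h=6, slots 6,0 occupied → index 3.
Insert 823: h=6, slots 6,0,3 occupied → index 1.
Table: [886, 823, ., 242, ., ., 410]
Lookup 823: h=6, probe 6,0,3,1 → found at 1.

4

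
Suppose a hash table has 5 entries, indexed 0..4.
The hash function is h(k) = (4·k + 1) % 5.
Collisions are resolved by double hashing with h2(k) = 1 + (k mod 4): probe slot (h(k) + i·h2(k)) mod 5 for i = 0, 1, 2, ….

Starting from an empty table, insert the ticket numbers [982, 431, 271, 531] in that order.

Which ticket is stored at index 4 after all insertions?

982 hashes to 4; slot 4 is free → place at 4.
431 hashes to 0; slot 0 is free → place at 0.
271 hashes to 0, h2=4; 0,4 taken → place at 3.
531 hashes to 0, h2=4; 0,4,3 taken → place at 2.
Table: [431, ∅, 531, 271, 982]

982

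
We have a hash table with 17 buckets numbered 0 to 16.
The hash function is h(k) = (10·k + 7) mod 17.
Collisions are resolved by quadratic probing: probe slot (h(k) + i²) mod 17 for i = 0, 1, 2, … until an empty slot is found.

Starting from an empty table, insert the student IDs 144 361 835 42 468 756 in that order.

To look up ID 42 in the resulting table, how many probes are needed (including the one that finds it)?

144 hashes to 2; slot 2 is free -> place at 2.
361 hashes to 13; slot 13 is free -> place at 13.
835 hashes to 10; slot 10 is free -> place at 10.
42 hashes to 2; 2 taken -> place at 3.
468 hashes to 12; slot 12 is free -> place at 12.
756 hashes to 2; 2,3 taken -> place at 6.
Table: [., ., 144, 42, ., ., 756, ., ., ., 835, ., 468, 361, ., ., .]
Lookup 42: h=2, probe 2,3 → found at 3.

2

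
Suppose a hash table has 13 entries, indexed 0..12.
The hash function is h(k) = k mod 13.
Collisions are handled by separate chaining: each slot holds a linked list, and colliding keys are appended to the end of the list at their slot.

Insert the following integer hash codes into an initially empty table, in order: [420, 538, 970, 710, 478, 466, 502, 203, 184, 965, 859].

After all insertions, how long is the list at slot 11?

420 → bucket 4
538 → bucket 5
970 → bucket 8
710 → bucket 8 (collision)
478 → bucket 10
466 → bucket 11
502 → bucket 8 (collision)
203 → bucket 8 (collision)
184 → bucket 2
965 → bucket 3
859 → bucket 1
Final buckets:
0: —
1: 859
2: 184
3: 965
4: 420
5: 538
6: —
7: —
8: 970 -> 710 -> 502 -> 203
9: —
10: 478
11: 466
12: —

1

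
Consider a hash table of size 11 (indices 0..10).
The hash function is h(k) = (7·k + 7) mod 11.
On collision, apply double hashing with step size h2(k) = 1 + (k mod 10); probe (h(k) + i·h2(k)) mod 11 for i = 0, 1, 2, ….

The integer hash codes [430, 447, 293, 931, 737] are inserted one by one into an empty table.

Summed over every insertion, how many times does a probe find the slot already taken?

5

430: h=3 -> slot 3
447: h=1 -> slot 1
293: h=1, h2=4, probe 1,5 -> slot 5
931: h=1, h2=2, probe 1,3,5,7 -> slot 7
737: h=7, h2=8, probe 7,4 -> slot 4
Table: [., 447, ., 430, 737, 293, ., 931, ., ., .]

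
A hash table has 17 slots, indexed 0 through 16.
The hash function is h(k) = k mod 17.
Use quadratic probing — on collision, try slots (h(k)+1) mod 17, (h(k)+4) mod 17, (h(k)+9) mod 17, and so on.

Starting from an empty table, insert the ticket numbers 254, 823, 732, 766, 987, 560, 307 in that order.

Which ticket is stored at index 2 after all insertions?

254 hashes to 16; slot 16 is free -> place at 16.
823 hashes to 7; slot 7 is free -> place at 7.
732 hashes to 1; slot 1 is free -> place at 1.
766 hashes to 1; 1 taken -> place at 2.
987 hashes to 1; 1,2 taken -> place at 5.
560 hashes to 16; 16 taken -> place at 0.
307 hashes to 1; 1,2,5 taken -> place at 10.
Table: [560, 732, 766, —, —, 987, —, 823, —, —, 307, —, —, —, —, —, 254]

766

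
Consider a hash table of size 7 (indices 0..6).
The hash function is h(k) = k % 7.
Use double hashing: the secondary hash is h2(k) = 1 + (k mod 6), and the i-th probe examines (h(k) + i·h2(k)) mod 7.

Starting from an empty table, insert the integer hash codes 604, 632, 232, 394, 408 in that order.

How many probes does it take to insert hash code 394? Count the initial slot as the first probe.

Insert 604: h=2, slot 2 empty => index 2.
Insert 632: h=2, h2=3, slot 2 occupied => index 5.
Insert 232: h=1, slot 1 empty => index 1.
Insert 394: h=2, h2=5, slot 2 occupied => index 0.
Insert 408: h=2, h2=1, slot 2 occupied => index 3.
Table: [394, 232, 604, 408, —, 632, —]

2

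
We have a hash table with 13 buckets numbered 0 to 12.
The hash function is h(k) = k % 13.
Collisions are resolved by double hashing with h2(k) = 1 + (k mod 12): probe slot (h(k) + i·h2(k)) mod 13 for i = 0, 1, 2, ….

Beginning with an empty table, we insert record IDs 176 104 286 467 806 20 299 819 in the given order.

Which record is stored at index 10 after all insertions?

Insert 176: h=7, slot 7 empty => index 7.
Insert 104: h=0, slot 0 empty => index 0.
Insert 286: h=0, h2=11, slot 0 occupied => index 11.
Insert 467: h=12, slot 12 empty => index 12.
Insert 806: h=0, h2=3, slot 0 occupied => index 3.
Insert 20: h=7, h2=9, slots 7,3,12 occupied => index 8.
Insert 299: h=0, h2=12, slots 0,12,11 occupied => index 10.
Insert 819: h=0, h2=4, slot 0 occupied => index 4.
Table: [104, -, -, 806, 819, -, -, 176, 20, -, 299, 286, 467]

299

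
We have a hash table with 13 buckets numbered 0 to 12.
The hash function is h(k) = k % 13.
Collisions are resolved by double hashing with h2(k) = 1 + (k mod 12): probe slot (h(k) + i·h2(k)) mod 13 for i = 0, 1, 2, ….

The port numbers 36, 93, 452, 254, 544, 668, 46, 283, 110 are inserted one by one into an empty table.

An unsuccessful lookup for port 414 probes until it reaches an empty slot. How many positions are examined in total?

3

Insert 36: h=10, slot 10 empty -> index 10.
Insert 93: h=2, slot 2 empty -> index 2.
Insert 452: h=10, h2=9, slot 10 occupied -> index 6.
Insert 254: h=7, slot 7 empty -> index 7.
Insert 544: h=11, slot 11 empty -> index 11.
Insert 668: h=5, slot 5 empty -> index 5.
Insert 46: h=7, h2=11, slots 7,5 occupied -> index 3.
Insert 283: h=10, h2=8, slots 10,5 occupied -> index 0.
Insert 110: h=6, h2=3, slot 6 occupied -> index 9.
Table: [283, —, 93, 46, —, 668, 452, 254, —, 110, 36, 544, —]
Lookup 414: h=11, h2=7, probe 11,5,12 → slot 12 empty, not found.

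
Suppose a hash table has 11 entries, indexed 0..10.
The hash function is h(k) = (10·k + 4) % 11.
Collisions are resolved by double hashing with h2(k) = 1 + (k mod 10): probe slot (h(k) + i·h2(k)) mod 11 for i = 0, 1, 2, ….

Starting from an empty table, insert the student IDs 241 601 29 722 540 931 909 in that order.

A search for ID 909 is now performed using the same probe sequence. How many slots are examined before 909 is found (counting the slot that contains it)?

Insert 241: h=5, slot 5 empty -> index 5.
Insert 601: h=8, slot 8 empty -> index 8.
Insert 29: h=8, h2=10, slot 8 occupied -> index 7.
Insert 722: h=8, h2=3, slot 8 occupied -> index 0.
Insert 540: h=3, slot 3 empty -> index 3.
Insert 931: h=8, h2=2, slot 8 occupied -> index 10.
Insert 909: h=8, h2=10, slots 8,7 occupied -> index 6.
Table: [722, ∅, ∅, 540, ∅, 241, 909, 29, 601, ∅, 931]
Lookup 909: h=8, h2=10, probe 8,7,6 → found at 6.

3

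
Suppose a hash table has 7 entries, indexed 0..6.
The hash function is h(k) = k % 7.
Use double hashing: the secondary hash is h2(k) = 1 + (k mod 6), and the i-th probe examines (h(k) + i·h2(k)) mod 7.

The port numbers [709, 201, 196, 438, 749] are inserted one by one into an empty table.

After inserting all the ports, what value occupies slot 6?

709: h=2 → slot 2
201: h=5 → slot 5
196: h=0 → slot 0
438: h=4 → slot 4
749: h=0, h2=6, probe 0,6 → slot 6
Table: [196, -, 709, -, 438, 201, 749]

749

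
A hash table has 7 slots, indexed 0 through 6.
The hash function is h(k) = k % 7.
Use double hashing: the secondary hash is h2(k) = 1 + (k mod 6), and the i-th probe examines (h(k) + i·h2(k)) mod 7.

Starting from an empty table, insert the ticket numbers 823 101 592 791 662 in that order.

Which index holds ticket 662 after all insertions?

Insert 823: h=4, slot 4 empty → index 4.
Insert 101: h=3, slot 3 empty → index 3.
Insert 592: h=4, h2=5, slot 4 occupied → index 2.
Insert 791: h=0, slot 0 empty → index 0.
Insert 662: h=4, h2=3, slots 4,0,3 occupied → index 6.
Table: [791, _, 592, 101, 823, _, 662]

6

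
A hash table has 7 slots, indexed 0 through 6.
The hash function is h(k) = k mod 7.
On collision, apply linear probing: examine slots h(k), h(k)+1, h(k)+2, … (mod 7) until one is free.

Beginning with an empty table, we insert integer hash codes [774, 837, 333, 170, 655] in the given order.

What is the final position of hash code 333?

6

774 hashes to 4; slot 4 is free => place at 4.
837 hashes to 4; 4 taken => place at 5.
333 hashes to 4; 4,5 taken => place at 6.
170 hashes to 2; slot 2 is free => place at 2.
655 hashes to 4; 4,5,6 taken => place at 0.
Table: [655, ., 170, ., 774, 837, 333]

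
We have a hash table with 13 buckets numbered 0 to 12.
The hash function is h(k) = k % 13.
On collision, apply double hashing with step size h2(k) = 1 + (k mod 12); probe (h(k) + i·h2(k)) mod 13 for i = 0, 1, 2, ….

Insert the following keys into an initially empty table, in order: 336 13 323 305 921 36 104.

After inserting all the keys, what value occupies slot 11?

Insert 336: h=11, slot 11 empty -> index 11.
Insert 13: h=0, slot 0 empty -> index 0.
Insert 323: h=11, h2=12, slot 11 occupied -> index 10.
Insert 305: h=6, slot 6 empty -> index 6.
Insert 921: h=11, h2=10, slot 11 occupied -> index 8.
Insert 36: h=10, h2=1, slots 10,11 occupied -> index 12.
Insert 104: h=0, h2=9, slot 0 occupied -> index 9.
Table: [13, ., ., ., ., ., 305, ., 921, 104, 323, 336, 36]

336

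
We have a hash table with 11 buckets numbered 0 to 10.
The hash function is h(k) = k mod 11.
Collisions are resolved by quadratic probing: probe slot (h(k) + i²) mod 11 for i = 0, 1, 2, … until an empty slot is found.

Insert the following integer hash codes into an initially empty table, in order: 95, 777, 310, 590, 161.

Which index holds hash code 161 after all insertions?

5

Insert 95: h=7, slot 7 empty => index 7.
Insert 777: h=7, slot 7 occupied => index 8.
Insert 310: h=2, slot 2 empty => index 2.
Insert 590: h=7, slots 7,8 occupied => index 0.
Insert 161: h=7, slots 7,8,0 occupied => index 5.
Table: [590, ∅, 310, ∅, ∅, 161, ∅, 95, 777, ∅, ∅]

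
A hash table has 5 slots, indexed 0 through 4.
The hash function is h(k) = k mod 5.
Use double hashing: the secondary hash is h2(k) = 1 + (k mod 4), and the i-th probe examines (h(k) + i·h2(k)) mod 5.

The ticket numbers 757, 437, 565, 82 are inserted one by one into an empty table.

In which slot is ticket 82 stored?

3

Insert 757: h=2, slot 2 empty → index 2.
Insert 437: h=2, h2=2, slot 2 occupied → index 4.
Insert 565: h=0, slot 0 empty → index 0.
Insert 82: h=2, h2=3, slots 2,0 occupied → index 3.
Table: [565, ., 757, 82, 437]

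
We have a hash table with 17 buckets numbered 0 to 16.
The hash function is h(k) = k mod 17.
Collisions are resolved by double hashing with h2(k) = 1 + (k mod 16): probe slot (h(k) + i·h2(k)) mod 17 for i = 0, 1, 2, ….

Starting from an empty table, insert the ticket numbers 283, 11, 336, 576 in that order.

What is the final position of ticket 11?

283: h=11 => slot 11
11: h=11, h2=12, probe 11,6 => slot 6
336: h=13 => slot 13
576: h=15 => slot 15
Table: [∅, ∅, ∅, ∅, ∅, ∅, 11, ∅, ∅, ∅, ∅, 283, ∅, 336, ∅, 576, ∅]

6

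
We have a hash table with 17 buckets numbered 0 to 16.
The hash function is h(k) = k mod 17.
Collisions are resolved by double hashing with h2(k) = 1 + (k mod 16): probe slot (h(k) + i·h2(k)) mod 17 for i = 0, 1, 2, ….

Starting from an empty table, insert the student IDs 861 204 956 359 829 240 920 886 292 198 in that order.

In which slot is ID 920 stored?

861 hashes to 11; slot 11 is free → place at 11.
204 hashes to 0; slot 0 is free → place at 0.
956 hashes to 4; slot 4 is free → place at 4.
359 hashes to 2; slot 2 is free → place at 2.
829 hashes to 13; slot 13 is free → place at 13.
240 hashes to 2, h2=1; 2 taken → place at 3.
920 hashes to 2, h2=9; 2,11,3 taken → place at 12.
886 hashes to 2, h2=7; 2 taken → place at 9.
292 hashes to 3, h2=5; 3 taken → place at 8.
198 hashes to 11, h2=7; 11 taken → place at 1.
Table: [204, 198, 359, 240, 956, —, —, —, 292, 886, —, 861, 920, 829, —, —, —]

12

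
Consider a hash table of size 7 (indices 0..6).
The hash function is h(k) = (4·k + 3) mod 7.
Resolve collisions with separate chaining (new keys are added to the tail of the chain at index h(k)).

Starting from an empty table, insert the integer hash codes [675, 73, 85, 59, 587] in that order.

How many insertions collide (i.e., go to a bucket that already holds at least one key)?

Insert 675: h=1, bucket 1 empty → new chain.
Insert 73: h=1, bucket 1 nonempty → append to chain.
Insert 85: h=0, bucket 0 empty → new chain.
Insert 59: h=1, bucket 1 nonempty → append to chain.
Insert 587: h=6, bucket 6 empty → new chain.
Final buckets:
0: 85
1: 675 -> 73 -> 59
2: ∅
3: ∅
4: ∅
5: ∅
6: 587

2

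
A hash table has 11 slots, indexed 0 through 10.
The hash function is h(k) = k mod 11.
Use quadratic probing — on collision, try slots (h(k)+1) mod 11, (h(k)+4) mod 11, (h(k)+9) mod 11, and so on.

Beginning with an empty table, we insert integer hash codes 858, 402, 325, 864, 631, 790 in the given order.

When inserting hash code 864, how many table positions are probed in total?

3

858 hashes to 0; slot 0 is free => place at 0.
402 hashes to 6; slot 6 is free => place at 6.
325 hashes to 6; 6 taken => place at 7.
864 hashes to 6; 6,7 taken => place at 10.
631 hashes to 4; slot 4 is free => place at 4.
790 hashes to 9; slot 9 is free => place at 9.
Table: [858, _, _, _, 631, _, 402, 325, _, 790, 864]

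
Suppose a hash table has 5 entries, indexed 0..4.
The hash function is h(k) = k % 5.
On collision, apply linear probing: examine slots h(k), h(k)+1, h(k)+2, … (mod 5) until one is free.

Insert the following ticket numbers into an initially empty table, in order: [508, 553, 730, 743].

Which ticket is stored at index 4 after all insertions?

553

508: h=3 -> slot 3
553: h=3, probe 3,4 -> slot 4
730: h=0 -> slot 0
743: h=3, probe 3,4,0,1 -> slot 1
Table: [730, 743, ., 508, 553]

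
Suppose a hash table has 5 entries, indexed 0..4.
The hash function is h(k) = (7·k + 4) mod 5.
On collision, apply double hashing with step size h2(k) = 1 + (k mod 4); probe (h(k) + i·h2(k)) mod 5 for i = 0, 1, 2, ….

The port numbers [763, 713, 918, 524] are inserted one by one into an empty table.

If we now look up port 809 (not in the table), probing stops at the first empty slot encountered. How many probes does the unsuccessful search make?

763 hashes to 0; slot 0 is free -> place at 0.
713 hashes to 0, h2=2; 0 taken -> place at 2.
918 hashes to 0, h2=3; 0 taken -> place at 3.
524 hashes to 2, h2=1; 2,3 taken -> place at 4.
Table: [763, ., 713, 918, 524]
Lookup 809: h=2, h2=2, probe 2,4,1 → slot 1 empty, not found.

3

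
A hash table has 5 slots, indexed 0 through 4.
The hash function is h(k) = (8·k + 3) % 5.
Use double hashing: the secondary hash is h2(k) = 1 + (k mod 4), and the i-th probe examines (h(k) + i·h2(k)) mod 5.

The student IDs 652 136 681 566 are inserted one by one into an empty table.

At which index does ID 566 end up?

652 hashes to 4; slot 4 is free => place at 4.
136 hashes to 1; slot 1 is free => place at 1.
681 hashes to 1, h2=2; 1 taken => place at 3.
566 hashes to 1, h2=3; 1,4 taken => place at 2.
Table: [., 136, 566, 681, 652]

2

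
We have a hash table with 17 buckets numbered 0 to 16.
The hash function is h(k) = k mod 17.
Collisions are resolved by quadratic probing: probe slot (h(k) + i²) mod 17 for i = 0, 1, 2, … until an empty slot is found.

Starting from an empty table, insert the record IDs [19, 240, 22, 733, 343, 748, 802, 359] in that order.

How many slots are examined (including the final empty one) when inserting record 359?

19: h=2 -> slot 2
240: h=2, probe 2,3 -> slot 3
22: h=5 -> slot 5
733: h=2, probe 2,3,6 -> slot 6
343: h=3, probe 3,4 -> slot 4
748: h=0 -> slot 0
802: h=3, probe 3,4,7 -> slot 7
359: h=2, probe 2,3,6,11 -> slot 11
Table: [748, —, 19, 240, 343, 22, 733, 802, —, —, —, 359, —, —, —, —, —]

4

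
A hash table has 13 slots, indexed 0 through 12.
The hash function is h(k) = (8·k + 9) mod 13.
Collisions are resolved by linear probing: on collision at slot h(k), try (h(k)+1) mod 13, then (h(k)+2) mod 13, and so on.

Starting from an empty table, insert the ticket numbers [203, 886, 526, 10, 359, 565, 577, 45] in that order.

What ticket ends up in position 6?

565

203 hashes to 8; slot 8 is free => place at 8.
886 hashes to 12; slot 12 is free => place at 12.
526 hashes to 5; slot 5 is free => place at 5.
10 hashes to 11; slot 11 is free => place at 11.
359 hashes to 8; 8 taken => place at 9.
565 hashes to 5; 5 taken => place at 6.
577 hashes to 10; slot 10 is free => place at 10.
45 hashes to 5; 5,6 taken => place at 7.
Table: [∅, ∅, ∅, ∅, ∅, 526, 565, 45, 203, 359, 577, 10, 886]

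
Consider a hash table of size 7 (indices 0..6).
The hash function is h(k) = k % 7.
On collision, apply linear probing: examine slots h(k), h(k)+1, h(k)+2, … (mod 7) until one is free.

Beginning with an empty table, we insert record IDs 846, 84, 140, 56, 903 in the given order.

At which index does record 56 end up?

846 hashes to 6; slot 6 is free → place at 6.
84 hashes to 0; slot 0 is free → place at 0.
140 hashes to 0; 0 taken → place at 1.
56 hashes to 0; 0,1 taken → place at 2.
903 hashes to 0; 0,1,2 taken → place at 3.
Table: [84, 140, 56, 903, _, _, 846]

2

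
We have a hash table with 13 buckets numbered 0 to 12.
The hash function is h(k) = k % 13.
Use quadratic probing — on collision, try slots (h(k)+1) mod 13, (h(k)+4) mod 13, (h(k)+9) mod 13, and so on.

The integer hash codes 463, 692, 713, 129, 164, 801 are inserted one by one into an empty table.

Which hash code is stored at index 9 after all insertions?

164

463 hashes to 8; slot 8 is free → place at 8.
692 hashes to 3; slot 3 is free → place at 3.
713 hashes to 11; slot 11 is free → place at 11.
129 hashes to 12; slot 12 is free → place at 12.
164 hashes to 8; 8 taken → place at 9.
801 hashes to 8; 8,9,12 taken → place at 4.
Table: [∅, ∅, ∅, 692, 801, ∅, ∅, ∅, 463, 164, ∅, 713, 129]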